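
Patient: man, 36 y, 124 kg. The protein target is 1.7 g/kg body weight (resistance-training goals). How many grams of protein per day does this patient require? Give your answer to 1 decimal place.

Protein = 1.7 g/kg × 124 kg = 210.8 g/day.

210.8 g/day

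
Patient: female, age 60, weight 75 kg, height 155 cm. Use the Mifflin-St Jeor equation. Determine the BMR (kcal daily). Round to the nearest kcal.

Mifflin-St Jeor (female): BMR = 10(75) + 6.25(155) − 5(60) − 161 = 750 + 968.75 − 300 − 161 = 1257.75 kcal/day.

1258 kcal daily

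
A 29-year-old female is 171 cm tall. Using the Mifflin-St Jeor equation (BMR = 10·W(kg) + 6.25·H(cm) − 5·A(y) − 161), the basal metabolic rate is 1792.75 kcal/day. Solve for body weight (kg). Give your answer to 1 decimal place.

103.0 kg

1792.75 = 10·W + 6.25(171) − 5(29) − 161
10·W = 1792.75 − 762.75 = 1030, so W = 103 kg.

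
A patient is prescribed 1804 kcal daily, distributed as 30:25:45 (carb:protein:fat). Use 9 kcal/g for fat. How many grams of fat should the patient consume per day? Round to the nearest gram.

90 g/day

Fat energy = 45% × 1804 = 811.8 kcal.
At 9 kcal/g: 811.8 ÷ 9 = 90.2 g.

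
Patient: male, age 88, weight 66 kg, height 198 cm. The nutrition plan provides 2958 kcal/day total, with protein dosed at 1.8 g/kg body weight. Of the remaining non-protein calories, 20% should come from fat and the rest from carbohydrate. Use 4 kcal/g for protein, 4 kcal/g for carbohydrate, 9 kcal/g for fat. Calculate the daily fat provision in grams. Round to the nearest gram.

55 g/day

Protein = 1.8 × 66 = 118.8 g → 118.8 × 4 = 475.2 kcal.
Non-protein calories = 2958 − 475.2 = 2482.8 kcal.
Fat: 20% × 2482.8 = 496.56 kcal; carbohydrate: 1986.24 kcal.
Fat: 496.56 kcal ÷ 9 kcal/g = 55.1733 g.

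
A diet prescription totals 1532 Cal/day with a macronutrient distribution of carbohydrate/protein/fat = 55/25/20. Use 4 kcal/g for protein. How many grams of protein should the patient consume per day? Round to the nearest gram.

Protein energy = 25% × 1532 = 383 kcal.
At 4 kcal/g: 383 ÷ 4 = 95.75 g.

96 g/day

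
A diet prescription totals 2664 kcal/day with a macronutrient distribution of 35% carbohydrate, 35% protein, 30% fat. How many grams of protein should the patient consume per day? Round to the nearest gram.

233 g/day

Protein energy = 35% × 2664 = 932.4 kcal.
At 4 kcal/g: 932.4 ÷ 4 = 233.1 g.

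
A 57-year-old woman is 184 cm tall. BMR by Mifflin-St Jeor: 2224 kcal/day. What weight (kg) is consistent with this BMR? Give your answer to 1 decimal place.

152.0 kg

2224 = 10·W + 6.25(184) − 5(57) − 161
10·W = 2224 − 704 = 1520, so W = 152 kg.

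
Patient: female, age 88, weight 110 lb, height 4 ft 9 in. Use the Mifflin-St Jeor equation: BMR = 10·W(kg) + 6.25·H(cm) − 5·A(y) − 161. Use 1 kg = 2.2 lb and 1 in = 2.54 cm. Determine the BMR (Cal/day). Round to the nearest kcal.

Convert to metric: weight = 110 ÷ 2.2 = 50 kg; height = (4×12 + 9) × 2.54 = 57 × 2.54 = 144.78 cm.
Mifflin-St Jeor (female): BMR = 10(50) + 6.25(144.78) − 5(88) − 161 = 500 + 904.875 − 440 − 161 = 803.875 kcal/day.

804 Cal/day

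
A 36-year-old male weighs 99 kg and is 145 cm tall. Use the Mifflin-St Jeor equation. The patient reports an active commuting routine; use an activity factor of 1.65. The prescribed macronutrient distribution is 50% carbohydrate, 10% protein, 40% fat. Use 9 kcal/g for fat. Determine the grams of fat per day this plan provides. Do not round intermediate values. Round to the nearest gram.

Mifflin-St Jeor (male): BMR = 10(99) + 6.25(145) − 5(36) + 5 = 990 + 906.25 − 180 + 5 = 1721.25 kcal/day.
TEE = 1721.25 × 1.65 = 2840.0625 kcal/day.
Fat energy = 40% × 2840.0625 = 1136.025 kcal.
Fat = 1136.025 ÷ 9 kcal/g = 126.225 g.

126 g/day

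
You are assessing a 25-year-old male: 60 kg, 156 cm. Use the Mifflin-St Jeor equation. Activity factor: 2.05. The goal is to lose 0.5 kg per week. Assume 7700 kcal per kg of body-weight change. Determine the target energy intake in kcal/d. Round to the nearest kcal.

2433 kcal/d

Mifflin-St Jeor (male): BMR = 10(60) + 6.25(156) − 5(25) + 5 = 600 + 975 − 125 + 5 = 1455 kcal/day.
TEE = 1455 × 2.05 = 2982.75 kcal/day.
Required daily deficit = 0.5 × 7700 ÷ 7 = 550 kcal/day.
Target intake = 2982.75 − 550 = 2432.75 kcal/day.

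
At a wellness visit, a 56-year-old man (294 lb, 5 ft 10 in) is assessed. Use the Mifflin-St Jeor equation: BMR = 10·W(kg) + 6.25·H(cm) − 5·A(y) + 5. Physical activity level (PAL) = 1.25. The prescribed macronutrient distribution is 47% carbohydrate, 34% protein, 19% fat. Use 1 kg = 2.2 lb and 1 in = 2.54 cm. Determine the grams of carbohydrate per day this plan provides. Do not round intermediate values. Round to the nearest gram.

319 g/day

Convert to metric: weight = 294 ÷ 2.2 = 133.6364 kg; height = (5×12 + 10) × 2.54 = 70 × 2.54 = 177.8 cm.
Mifflin-St Jeor (male): BMR = 10(133.6364) + 6.25(177.8) − 5(56) + 5 = 1336.3636 + 1111.25 − 280 + 5 = 2172.6136 kcal/day.
TEE = 2172.6136 × 1.25 = 2715.767 kcal/day.
Carbohydrate energy = 47% × 2715.767 = 1276.4105 kcal.
Carbohydrate = 1276.4105 ÷ 4 kcal/g = 319.1026 g.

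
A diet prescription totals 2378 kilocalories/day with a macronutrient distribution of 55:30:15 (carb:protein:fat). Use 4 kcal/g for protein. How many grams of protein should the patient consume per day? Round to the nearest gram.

178 g/day

Protein energy = 30% × 2378 = 713.4 kcal.
At 4 kcal/g: 713.4 ÷ 4 = 178.35 g.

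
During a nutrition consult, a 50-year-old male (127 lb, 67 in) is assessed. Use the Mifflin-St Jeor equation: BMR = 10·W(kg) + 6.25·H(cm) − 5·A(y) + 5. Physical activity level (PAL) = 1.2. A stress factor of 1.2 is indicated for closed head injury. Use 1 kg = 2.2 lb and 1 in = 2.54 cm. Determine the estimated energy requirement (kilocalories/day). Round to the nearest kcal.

2010 kilocalories/day

Convert to metric: weight = 127 ÷ 2.2 = 57.7273 kg; height = 67 × 2.54 = 170.18 cm.
Mifflin-St Jeor (male): BMR = 10(57.7273) + 6.25(170.18) − 5(50) + 5 = 577.2727 + 1063.625 − 250 + 5 = 1395.8977 kcal/day.
TEE = BMR × activity factor = 1395.8977 × 1.2 = 1675.0773 kcal/day.
Apply stress factor: 1675.0773 × 1.2 = 2010.0927 kcal/day.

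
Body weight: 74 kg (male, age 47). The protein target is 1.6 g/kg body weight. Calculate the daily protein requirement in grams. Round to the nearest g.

Protein = 1.6 g/kg × 74 kg = 118.4 g/day.

118 g/day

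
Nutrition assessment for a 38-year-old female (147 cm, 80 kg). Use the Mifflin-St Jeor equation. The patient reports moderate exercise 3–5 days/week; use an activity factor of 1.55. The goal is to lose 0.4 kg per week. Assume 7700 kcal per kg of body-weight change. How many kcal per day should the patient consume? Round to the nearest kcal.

1680 kcal per day

Mifflin-St Jeor (female): BMR = 10(80) + 6.25(147) − 5(38) − 161 = 800 + 918.75 − 190 − 161 = 1367.75 kcal/day.
TEE = 1367.75 × 1.55 = 2120.0125 kcal/day.
Required daily deficit = 0.4 × 7700 ÷ 7 = 440 kcal/day.
Target intake = 2120.0125 − 440 = 1680.0125 kcal/day.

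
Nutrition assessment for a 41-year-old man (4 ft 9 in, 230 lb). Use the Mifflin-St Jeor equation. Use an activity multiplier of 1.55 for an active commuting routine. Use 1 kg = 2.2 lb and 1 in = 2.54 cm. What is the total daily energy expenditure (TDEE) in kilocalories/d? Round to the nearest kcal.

2713 kilocalories/d

Convert to metric: weight = 230 ÷ 2.2 = 104.5455 kg; height = (4×12 + 9) × 2.54 = 57 × 2.54 = 144.78 cm.
Mifflin-St Jeor (male): BMR = 10(104.5455) + 6.25(144.78) − 5(41) + 5 = 1045.4545 + 904.875 − 205 + 5 = 1750.3295 kcal/day.
TEE = BMR × activity factor = 1750.3295 × 1.55 = 2713.0108 kcal/day.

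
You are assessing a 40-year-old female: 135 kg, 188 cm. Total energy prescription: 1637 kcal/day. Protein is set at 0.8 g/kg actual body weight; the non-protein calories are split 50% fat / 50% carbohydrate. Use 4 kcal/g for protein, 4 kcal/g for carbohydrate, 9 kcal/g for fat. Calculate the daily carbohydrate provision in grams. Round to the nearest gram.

Protein = 0.8 × 135 = 108 g → 108 × 4 = 432 kcal.
Non-protein calories = 1637 − 432 = 1205 kcal.
Fat: 50% × 1205 = 602.5 kcal; carbohydrate: 602.5 kcal.
Carbohydrate: 602.5 kcal ÷ 4 kcal/g = 150.625 g.

151 g/day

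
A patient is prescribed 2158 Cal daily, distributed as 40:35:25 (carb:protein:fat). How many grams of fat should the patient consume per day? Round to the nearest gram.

Fat energy = 25% × 2158 = 539.5 kcal.
At 9 kcal/g: 539.5 ÷ 9 = 59.9444 g.

60 g/day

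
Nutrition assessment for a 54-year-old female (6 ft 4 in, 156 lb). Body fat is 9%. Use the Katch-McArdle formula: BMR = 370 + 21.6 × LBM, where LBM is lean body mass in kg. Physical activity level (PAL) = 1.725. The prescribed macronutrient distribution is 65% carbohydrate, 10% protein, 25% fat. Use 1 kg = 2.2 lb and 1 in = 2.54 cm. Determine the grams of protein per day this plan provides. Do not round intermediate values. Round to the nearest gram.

Convert to metric: weight = 156 ÷ 2.2 = 70.9091 kg; height = (6×12 + 4) × 2.54 = 76 × 2.54 = 193.04 cm.
LBM = 70.9091 × (1 − 0.09) = 64.5273 kg. Katch-McArdle: BMR = 370 + 21.6 × 64.5273 = 1763.7891 kcal/day.
TEE = 1763.7891 × 1.725 = 3042.5362 kcal/day.
Protein energy = 10% × 3042.5362 = 304.2536 kcal.
Protein = 304.2536 ÷ 4 kcal/g = 76.0634 g.

76 g/day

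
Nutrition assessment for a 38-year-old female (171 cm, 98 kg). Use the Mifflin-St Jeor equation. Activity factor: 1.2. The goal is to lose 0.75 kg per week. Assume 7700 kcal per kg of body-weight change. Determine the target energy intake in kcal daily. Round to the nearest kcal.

Mifflin-St Jeor (female): BMR = 10(98) + 6.25(171) − 5(38) − 161 = 980 + 1068.75 − 190 − 161 = 1697.75 kcal/day.
TEE = 1697.75 × 1.2 = 2037.3 kcal/day.
Required daily deficit = 0.75 × 7700 ÷ 7 = 825 kcal/day.
Target intake = 2037.3 − 825 = 1212.3 kcal/day.

1212 kcal daily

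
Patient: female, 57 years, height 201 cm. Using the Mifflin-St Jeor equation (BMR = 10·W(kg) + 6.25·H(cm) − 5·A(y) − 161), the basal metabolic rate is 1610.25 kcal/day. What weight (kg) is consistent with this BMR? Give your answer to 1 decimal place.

80.0 kg

1610.25 = 10·W + 6.25(201) − 5(57) − 161
10·W = 1610.25 − 810.25 = 800, so W = 80 kg.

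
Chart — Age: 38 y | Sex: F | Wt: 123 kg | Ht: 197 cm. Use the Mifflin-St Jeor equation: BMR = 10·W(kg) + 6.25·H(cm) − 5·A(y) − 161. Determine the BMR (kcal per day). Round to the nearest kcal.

Mifflin-St Jeor (female): BMR = 10(123) + 6.25(197) − 5(38) − 161 = 1230 + 1231.25 − 190 − 161 = 2110.25 kcal/day.

2110 kcal per day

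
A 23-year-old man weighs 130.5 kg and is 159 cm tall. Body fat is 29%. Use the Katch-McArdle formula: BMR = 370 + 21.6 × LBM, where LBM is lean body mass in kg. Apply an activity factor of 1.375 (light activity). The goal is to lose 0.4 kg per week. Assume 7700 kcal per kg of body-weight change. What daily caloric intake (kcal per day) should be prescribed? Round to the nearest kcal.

LBM = 130.5 × (1 − 0.29) = 92.655 kg. Katch-McArdle: BMR = 370 + 21.6 × 92.655 = 2371.348 kcal/day.
TEE = 2371.348 × 1.375 = 3260.6035 kcal/day.
Required daily deficit = 0.4 × 7700 ÷ 7 = 440 kcal/day.
Target intake = 3260.6035 − 440 = 2820.6035 kcal/day.

2821 kcal per day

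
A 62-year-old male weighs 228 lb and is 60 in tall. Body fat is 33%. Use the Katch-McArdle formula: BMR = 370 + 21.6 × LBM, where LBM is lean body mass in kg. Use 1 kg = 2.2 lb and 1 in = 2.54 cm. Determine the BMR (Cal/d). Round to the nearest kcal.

1870 Cal/d

Convert to metric: weight = 228 ÷ 2.2 = 103.6364 kg; height = 60 × 2.54 = 152.4 cm.
LBM = 103.6364 × (1 − 0.33) = 69.4364 kg. Katch-McArdle: BMR = 370 + 21.6 × 69.4364 = 1869.8255 kcal/day.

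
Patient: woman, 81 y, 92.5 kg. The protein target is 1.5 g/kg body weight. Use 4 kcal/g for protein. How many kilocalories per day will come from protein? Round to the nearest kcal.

555 kcal/day

Protein = 1.5 g/kg × 92.5 kg = 138.75 g/day.
Protein energy = 138.75 g × 4 kcal/g = 555 kcal/day.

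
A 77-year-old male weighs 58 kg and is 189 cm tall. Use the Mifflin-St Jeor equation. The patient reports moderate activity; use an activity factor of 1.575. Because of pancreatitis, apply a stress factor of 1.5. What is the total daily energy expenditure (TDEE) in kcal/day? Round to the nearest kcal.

Mifflin-St Jeor (male): BMR = 10(58) + 6.25(189) − 5(77) + 5 = 580 + 1181.25 − 385 + 5 = 1381.25 kcal/day.
TEE = BMR × activity factor = 1381.25 × 1.575 = 2175.4688 kcal/day.
Apply stress factor: 2175.4688 × 1.5 = 3263.2031 kcal/day.

3263 kcal/day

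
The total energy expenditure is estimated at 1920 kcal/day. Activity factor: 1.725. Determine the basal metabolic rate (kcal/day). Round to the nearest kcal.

BMR = TEE ÷ activity factor = 1920 ÷ 1.725 = 1113.0435 kcal/day.

1113 kcal/day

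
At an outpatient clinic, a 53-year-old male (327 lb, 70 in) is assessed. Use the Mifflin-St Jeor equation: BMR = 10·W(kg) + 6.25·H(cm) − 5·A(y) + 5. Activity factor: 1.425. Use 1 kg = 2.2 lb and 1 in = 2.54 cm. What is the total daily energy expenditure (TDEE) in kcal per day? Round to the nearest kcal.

Convert to metric: weight = 327 ÷ 2.2 = 148.6364 kg; height = 70 × 2.54 = 177.8 cm.
Mifflin-St Jeor (male): BMR = 10(148.6364) + 6.25(177.8) − 5(53) + 5 = 1486.3636 + 1111.25 − 265 + 5 = 2337.6136 kcal/day.
TEE = BMR × activity factor = 2337.6136 × 1.425 = 3331.0994 kcal/day.

3331 kcal per day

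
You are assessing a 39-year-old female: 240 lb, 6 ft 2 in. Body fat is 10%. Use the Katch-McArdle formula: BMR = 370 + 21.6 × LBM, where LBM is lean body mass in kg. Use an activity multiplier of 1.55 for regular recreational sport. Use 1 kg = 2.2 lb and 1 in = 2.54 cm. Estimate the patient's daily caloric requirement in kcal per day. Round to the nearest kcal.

Convert to metric: weight = 240 ÷ 2.2 = 109.0909 kg; height = (6×12 + 2) × 2.54 = 74 × 2.54 = 187.96 cm.
LBM = 109.0909 × (1 − 0.1) = 98.1818 kg. Katch-McArdle: BMR = 370 + 21.6 × 98.1818 = 2490.7273 kcal/day.
TEE = BMR × activity factor = 2490.7273 × 1.55 = 3860.6273 kcal/day.

3861 kcal per day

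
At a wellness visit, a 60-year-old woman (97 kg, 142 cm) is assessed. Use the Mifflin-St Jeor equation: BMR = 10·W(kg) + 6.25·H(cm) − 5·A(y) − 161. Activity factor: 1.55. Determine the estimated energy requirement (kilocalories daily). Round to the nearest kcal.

Mifflin-St Jeor (female): BMR = 10(97) + 6.25(142) − 5(60) − 161 = 970 + 887.5 − 300 − 161 = 1396.5 kcal/day.
TEE = BMR × activity factor = 1396.5 × 1.55 = 2164.575 kcal/day.

2165 kilocalories daily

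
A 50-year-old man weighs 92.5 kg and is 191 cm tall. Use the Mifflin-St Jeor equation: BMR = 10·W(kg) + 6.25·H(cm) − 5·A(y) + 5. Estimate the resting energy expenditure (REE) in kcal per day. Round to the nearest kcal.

Mifflin-St Jeor (male): BMR = 10(92.5) + 6.25(191) − 5(50) + 5 = 925 + 1193.75 − 250 + 5 = 1873.75 kcal/day.

1874 kcal per day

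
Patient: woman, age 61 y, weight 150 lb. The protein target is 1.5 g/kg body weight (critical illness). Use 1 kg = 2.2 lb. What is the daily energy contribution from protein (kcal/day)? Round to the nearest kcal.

409 kcal/day

Weight in kg = 150 ÷ 2.2 = 68.1818 kg.
Protein = 1.5 g/kg × 68.1818 kg = 102.2727 g/day.
Protein energy = 102.2727 g × 4 kcal/g = 409.0909 kcal/day.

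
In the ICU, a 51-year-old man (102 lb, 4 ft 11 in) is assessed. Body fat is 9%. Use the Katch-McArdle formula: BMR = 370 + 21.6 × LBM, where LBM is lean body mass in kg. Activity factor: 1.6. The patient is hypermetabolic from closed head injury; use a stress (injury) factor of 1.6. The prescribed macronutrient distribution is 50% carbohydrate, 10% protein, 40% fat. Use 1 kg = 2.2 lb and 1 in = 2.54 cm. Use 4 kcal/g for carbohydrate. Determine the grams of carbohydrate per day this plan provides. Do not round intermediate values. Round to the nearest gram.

Convert to metric: weight = 102 ÷ 2.2 = 46.3636 kg; height = (4×12 + 11) × 2.54 = 59 × 2.54 = 149.86 cm.
LBM = 46.3636 × (1 − 0.09) = 42.1909 kg. Katch-McArdle: BMR = 370 + 21.6 × 42.1909 = 1281.3236 kcal/day.
TEE = 1281.3236 × 1.6 = 2050.1178 kcal/day.
With stress factor 1.6: 2050.1178 × 1.6 = 3280.1885 kcal/day.
Carbohydrate energy = 50% × 3280.1885 = 1640.0943 kcal.
Carbohydrate = 1640.0943 ÷ 4 kcal/g = 410.0236 g.

410 g/day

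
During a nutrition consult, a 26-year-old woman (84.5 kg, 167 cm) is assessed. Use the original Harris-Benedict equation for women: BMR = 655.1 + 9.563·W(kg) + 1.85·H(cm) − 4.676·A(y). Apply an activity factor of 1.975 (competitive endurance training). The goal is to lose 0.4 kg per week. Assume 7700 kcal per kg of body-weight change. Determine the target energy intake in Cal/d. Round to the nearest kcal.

2820 Cal/d

Harris-Benedict: BMR = 655.1 + 9.563(84.5) + 1.85(167) − 4.676(26) = 1650.5475 kcal/day.
TEE = 1650.5475 × 1.975 = 3259.8313 kcal/day.
Required daily deficit = 0.4 × 7700 ÷ 7 = 440 kcal/day.
Target intake = 3259.8313 − 440 = 2819.8313 kcal/day.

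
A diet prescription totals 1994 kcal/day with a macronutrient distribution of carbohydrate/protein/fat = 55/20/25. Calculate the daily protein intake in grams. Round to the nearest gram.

100 g/day

Protein energy = 20% × 1994 = 398.8 kcal.
At 4 kcal/g: 398.8 ÷ 4 = 99.7 g.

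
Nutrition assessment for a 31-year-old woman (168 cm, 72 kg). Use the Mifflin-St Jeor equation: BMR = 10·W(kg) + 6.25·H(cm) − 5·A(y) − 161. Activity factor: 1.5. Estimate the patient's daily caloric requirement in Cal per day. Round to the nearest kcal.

2181 Cal per day

Mifflin-St Jeor (female): BMR = 10(72) + 6.25(168) − 5(31) − 161 = 720 + 1050 − 155 − 161 = 1454 kcal/day.
TEE = BMR × activity factor = 1454 × 1.5 = 2181 kcal/day.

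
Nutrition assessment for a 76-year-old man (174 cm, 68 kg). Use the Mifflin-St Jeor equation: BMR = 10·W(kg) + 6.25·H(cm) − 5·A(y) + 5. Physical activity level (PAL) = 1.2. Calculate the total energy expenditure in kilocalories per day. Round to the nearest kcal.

1671 kilocalories per day

Mifflin-St Jeor (male): BMR = 10(68) + 6.25(174) − 5(76) + 5 = 680 + 1087.5 − 380 + 5 = 1392.5 kcal/day.
TEE = BMR × activity factor = 1392.5 × 1.2 = 1671 kcal/day.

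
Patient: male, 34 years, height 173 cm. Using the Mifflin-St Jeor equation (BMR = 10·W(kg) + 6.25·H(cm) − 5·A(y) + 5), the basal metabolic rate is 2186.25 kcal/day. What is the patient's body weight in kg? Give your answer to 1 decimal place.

127.0 kg

2186.25 = 10·W + 6.25(173) − 5(34) + 5
10·W = 2186.25 − 916.25 = 1270, so W = 127 kg.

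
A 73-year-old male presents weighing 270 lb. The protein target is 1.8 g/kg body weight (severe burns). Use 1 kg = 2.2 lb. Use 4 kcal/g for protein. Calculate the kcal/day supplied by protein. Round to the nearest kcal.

884 kcal/day

Weight in kg = 270 ÷ 2.2 = 122.7273 kg.
Protein = 1.8 g/kg × 122.7273 kg = 220.9091 g/day.
Protein energy = 220.9091 g × 4 kcal/g = 883.6364 kcal/day.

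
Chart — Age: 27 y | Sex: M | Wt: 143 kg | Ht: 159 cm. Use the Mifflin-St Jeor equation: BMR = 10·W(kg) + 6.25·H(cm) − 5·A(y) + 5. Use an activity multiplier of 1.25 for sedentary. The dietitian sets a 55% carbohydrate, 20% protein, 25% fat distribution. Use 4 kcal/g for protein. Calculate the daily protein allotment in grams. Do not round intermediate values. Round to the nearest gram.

143 g/day

Mifflin-St Jeor (male): BMR = 10(143) + 6.25(159) − 5(27) + 5 = 1430 + 993.75 − 135 + 5 = 2293.75 kcal/day.
TEE = 2293.75 × 1.25 = 2867.1875 kcal/day.
Protein energy = 20% × 2867.1875 = 573.4375 kcal.
Protein = 573.4375 ÷ 4 kcal/g = 143.3594 g.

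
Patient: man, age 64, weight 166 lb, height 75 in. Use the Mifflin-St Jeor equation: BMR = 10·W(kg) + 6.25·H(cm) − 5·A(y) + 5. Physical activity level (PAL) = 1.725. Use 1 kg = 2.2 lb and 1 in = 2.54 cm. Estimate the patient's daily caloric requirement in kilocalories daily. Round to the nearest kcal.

Convert to metric: weight = 166 ÷ 2.2 = 75.4545 kg; height = 75 × 2.54 = 190.5 cm.
Mifflin-St Jeor (male): BMR = 10(75.4545) + 6.25(190.5) − 5(64) + 5 = 754.5455 + 1190.625 − 320 + 5 = 1630.1705 kcal/day.
TEE = BMR × activity factor = 1630.1705 × 1.725 = 2812.044 kcal/day.

2812 kilocalories daily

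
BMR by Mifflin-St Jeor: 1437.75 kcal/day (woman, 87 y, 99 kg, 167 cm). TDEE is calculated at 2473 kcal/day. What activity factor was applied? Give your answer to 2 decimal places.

Activity factor = TEE ÷ BMR = 2473 ÷ 1437.75 = 1.72.

1.72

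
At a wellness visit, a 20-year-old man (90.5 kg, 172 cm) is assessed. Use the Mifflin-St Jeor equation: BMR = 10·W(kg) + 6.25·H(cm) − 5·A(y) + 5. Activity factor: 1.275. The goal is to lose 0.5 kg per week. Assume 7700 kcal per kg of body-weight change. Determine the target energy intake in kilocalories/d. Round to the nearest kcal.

Mifflin-St Jeor (male): BMR = 10(90.5) + 6.25(172) − 5(20) + 5 = 905 + 1075 − 100 + 5 = 1885 kcal/day.
TEE = 1885 × 1.275 = 2403.375 kcal/day.
Required daily deficit = 0.5 × 7700 ÷ 7 = 550 kcal/day.
Target intake = 2403.375 − 550 = 1853.375 kcal/day.

1853 kilocalories/d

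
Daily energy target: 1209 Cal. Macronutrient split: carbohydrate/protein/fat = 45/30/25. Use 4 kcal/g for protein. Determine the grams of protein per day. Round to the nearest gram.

Protein energy = 30% × 1209 = 362.7 kcal.
At 4 kcal/g: 362.7 ÷ 4 = 90.675 g.

91 g/day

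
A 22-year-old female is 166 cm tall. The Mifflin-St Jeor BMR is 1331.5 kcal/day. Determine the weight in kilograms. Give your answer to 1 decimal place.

56.5 kg

1331.5 = 10·W + 6.25(166) − 5(22) − 161
10·W = 1331.5 − 766.5 = 565, so W = 56.5 kg.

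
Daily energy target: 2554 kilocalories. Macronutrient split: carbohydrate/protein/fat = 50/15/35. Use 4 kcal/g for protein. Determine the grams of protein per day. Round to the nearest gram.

96 g/day

Protein energy = 15% × 2554 = 383.1 kcal.
At 4 kcal/g: 383.1 ÷ 4 = 95.775 g.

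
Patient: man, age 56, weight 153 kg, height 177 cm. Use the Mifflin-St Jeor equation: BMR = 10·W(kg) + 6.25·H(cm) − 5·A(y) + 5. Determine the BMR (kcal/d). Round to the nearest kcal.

Mifflin-St Jeor (male): BMR = 10(153) + 6.25(177) − 5(56) + 5 = 1530 + 1106.25 − 280 + 5 = 2361.25 kcal/day.

2361 kcal/d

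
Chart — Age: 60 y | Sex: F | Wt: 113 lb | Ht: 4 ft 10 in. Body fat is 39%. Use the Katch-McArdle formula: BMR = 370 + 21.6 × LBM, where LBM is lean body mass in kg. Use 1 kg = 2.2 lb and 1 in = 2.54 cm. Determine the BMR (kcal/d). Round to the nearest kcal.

Convert to metric: weight = 113 ÷ 2.2 = 51.3636 kg; height = (4×12 + 10) × 2.54 = 58 × 2.54 = 147.32 cm.
LBM = 51.3636 × (1 − 0.39) = 31.3318 kg. Katch-McArdle: BMR = 370 + 21.6 × 31.3318 = 1046.7673 kcal/day.

1047 kcal/d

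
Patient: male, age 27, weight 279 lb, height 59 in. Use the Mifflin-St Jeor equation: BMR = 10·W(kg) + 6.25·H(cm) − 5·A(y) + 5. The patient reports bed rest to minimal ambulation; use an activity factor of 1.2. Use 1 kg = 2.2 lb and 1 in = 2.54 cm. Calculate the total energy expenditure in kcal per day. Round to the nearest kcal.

2490 kcal per day

Convert to metric: weight = 279 ÷ 2.2 = 126.8182 kg; height = 59 × 2.54 = 149.86 cm.
Mifflin-St Jeor (male): BMR = 10(126.8182) + 6.25(149.86) − 5(27) + 5 = 1268.1818 + 936.625 − 135 + 5 = 2074.8068 kcal/day.
TEE = BMR × activity factor = 2074.8068 × 1.2 = 2489.7682 kcal/day.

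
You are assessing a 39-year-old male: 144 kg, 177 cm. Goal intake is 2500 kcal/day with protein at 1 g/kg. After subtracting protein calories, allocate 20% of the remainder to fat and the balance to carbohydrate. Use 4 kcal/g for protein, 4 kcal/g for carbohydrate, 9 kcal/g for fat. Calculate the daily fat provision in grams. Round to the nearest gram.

Protein = 1 × 144 = 144 g → 144 × 4 = 576 kcal.
Non-protein calories = 2500 − 576 = 1924 kcal.
Fat: 20% × 1924 = 384.8 kcal; carbohydrate: 1539.2 kcal.
Fat: 384.8 kcal ÷ 9 kcal/g = 42.7556 g.

43 g/day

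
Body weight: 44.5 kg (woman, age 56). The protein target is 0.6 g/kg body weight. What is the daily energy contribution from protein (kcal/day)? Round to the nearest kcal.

Protein = 0.6 g/kg × 44.5 kg = 26.7 g/day.
Protein energy = 26.7 g × 4 kcal/g = 106.8 kcal/day.

107 kcal/day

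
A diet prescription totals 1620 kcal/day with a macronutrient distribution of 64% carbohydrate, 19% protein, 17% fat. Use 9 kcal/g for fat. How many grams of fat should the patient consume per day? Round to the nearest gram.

31 g/day

Fat energy = 17% × 1620 = 275.4 kcal.
At 9 kcal/g: 275.4 ÷ 9 = 30.6 g.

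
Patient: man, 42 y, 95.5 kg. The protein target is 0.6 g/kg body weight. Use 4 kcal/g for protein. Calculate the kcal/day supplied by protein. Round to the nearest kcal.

Protein = 0.6 g/kg × 95.5 kg = 57.3 g/day.
Protein energy = 57.3 g × 4 kcal/g = 229.2 kcal/day.

229 kcal/day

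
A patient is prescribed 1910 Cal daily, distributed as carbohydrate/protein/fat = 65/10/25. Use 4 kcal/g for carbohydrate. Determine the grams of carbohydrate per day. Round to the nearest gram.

Carbohydrate energy = 65% × 1910 = 1241.5 kcal.
At 4 kcal/g: 1241.5 ÷ 4 = 310.375 g.

310 g/day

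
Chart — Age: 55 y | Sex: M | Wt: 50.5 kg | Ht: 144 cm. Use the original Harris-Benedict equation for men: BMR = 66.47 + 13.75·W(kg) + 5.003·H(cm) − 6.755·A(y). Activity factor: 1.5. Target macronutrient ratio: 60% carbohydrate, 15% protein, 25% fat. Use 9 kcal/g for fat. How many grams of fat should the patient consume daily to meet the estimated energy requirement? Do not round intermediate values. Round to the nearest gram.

46 g/day

Harris-Benedict: BMR = 66.47 + 13.75(50.5) + 5.003(144) − 6.755(55) = 1109.752 kcal/day.
TEE = 1109.752 × 1.5 = 1664.628 kcal/day.
Fat energy = 25% × 1664.628 = 416.157 kcal.
Fat = 416.157 ÷ 9 kcal/g = 46.2397 g.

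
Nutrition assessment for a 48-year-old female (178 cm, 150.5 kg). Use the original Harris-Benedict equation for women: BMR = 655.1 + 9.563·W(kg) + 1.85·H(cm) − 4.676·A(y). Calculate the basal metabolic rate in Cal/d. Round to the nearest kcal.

Harris-Benedict: BMR = 655.1 + 9.563(150.5) + 1.85(178) − 4.676(48) = 2199.1835 kcal/day.

2199 Cal/d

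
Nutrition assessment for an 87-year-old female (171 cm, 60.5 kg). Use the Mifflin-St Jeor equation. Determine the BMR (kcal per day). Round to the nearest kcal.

Mifflin-St Jeor (female): BMR = 10(60.5) + 6.25(171) − 5(87) − 161 = 605 + 1068.75 − 435 − 161 = 1077.75 kcal/day.

1078 kcal per day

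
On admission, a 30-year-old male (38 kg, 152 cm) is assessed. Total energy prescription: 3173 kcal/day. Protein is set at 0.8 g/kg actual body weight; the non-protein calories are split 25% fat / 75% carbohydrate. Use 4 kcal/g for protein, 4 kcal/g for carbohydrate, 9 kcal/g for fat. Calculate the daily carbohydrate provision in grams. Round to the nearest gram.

Protein = 0.8 × 38 = 30.4 g → 30.4 × 4 = 121.6 kcal.
Non-protein calories = 3173 − 121.6 = 3051.4 kcal.
Fat: 25% × 3051.4 = 762.85 kcal; carbohydrate: 2288.55 kcal.
Carbohydrate: 2288.55 kcal ÷ 4 kcal/g = 572.1375 g.

572 g/day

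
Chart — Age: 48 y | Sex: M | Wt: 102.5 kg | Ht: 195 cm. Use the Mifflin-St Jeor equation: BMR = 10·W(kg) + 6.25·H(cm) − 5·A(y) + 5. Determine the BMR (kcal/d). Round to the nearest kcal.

Mifflin-St Jeor (male): BMR = 10(102.5) + 6.25(195) − 5(48) + 5 = 1025 + 1218.75 − 240 + 5 = 2008.75 kcal/day.

2009 kcal/d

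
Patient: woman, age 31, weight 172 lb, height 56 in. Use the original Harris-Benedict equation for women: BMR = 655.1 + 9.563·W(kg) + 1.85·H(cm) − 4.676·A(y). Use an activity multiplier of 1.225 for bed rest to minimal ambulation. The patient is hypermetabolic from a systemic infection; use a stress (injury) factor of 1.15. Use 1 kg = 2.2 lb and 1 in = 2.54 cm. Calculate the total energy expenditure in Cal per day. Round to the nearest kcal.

Convert to metric: weight = 172 ÷ 2.2 = 78.1818 kg; height = 56 × 2.54 = 142.24 cm.
Harris-Benedict: BMR = 655.1 + 9.563(78.1818) + 1.85(142.24) − 4.676(31) = 1520.9407 kcal/day.
TEE = BMR × activity factor = 1520.9407 × 1.225 = 1863.1524 kcal/day.
Apply stress factor: 1863.1524 × 1.15 = 2142.6252 kcal/day.

2143 Cal per day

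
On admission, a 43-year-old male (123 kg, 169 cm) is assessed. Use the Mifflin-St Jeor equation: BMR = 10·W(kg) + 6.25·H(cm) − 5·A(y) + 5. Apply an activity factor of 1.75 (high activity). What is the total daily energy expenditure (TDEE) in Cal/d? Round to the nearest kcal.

3633 Cal/d

Mifflin-St Jeor (male): BMR = 10(123) + 6.25(169) − 5(43) + 5 = 1230 + 1056.25 − 215 + 5 = 2076.25 kcal/day.
TEE = BMR × activity factor = 2076.25 × 1.75 = 3633.4375 kcal/day.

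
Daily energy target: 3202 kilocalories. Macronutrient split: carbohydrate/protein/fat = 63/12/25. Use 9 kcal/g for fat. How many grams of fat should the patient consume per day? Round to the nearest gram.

Fat energy = 25% × 3202 = 800.5 kcal.
At 9 kcal/g: 800.5 ÷ 9 = 88.9444 g.

89 g/day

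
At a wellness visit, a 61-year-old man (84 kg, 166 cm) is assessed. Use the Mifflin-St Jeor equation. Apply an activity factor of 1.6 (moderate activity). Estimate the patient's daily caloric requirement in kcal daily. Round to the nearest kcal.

2524 kcal daily

Mifflin-St Jeor (male): BMR = 10(84) + 6.25(166) − 5(61) + 5 = 840 + 1037.5 − 305 + 5 = 1577.5 kcal/day.
TEE = BMR × activity factor = 1577.5 × 1.6 = 2524 kcal/day.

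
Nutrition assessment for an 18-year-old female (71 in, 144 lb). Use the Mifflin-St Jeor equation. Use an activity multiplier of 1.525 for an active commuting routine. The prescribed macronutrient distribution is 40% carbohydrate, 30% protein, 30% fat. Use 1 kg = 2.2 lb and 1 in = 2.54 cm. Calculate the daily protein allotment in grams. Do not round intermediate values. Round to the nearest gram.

Convert to metric: weight = 144 ÷ 2.2 = 65.4545 kg; height = 71 × 2.54 = 180.34 cm.
Mifflin-St Jeor (female): BMR = 10(65.4545) + 6.25(180.34) − 5(18) − 161 = 654.5455 + 1127.125 − 90 − 161 = 1530.6705 kcal/day.
TEE = 1530.6705 × 1.525 = 2334.2724 kcal/day.
Protein energy = 30% × 2334.2724 = 700.2817 kcal.
Protein = 700.2817 ÷ 4 kcal/g = 175.0704 g.

175 g/day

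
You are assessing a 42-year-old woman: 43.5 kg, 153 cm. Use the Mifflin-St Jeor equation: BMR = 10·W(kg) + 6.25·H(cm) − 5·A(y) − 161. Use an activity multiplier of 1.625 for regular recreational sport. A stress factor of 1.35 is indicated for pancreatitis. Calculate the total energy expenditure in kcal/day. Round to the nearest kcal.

2238 kcal/day

Mifflin-St Jeor (female): BMR = 10(43.5) + 6.25(153) − 5(42) − 161 = 435 + 956.25 − 210 − 161 = 1020.25 kcal/day.
TEE = BMR × activity factor = 1020.25 × 1.625 = 1657.9063 kcal/day.
Apply stress factor: 1657.9063 × 1.35 = 2238.1734 kcal/day.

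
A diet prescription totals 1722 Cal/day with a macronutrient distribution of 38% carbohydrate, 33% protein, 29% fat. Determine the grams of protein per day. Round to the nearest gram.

142 g/day

Protein energy = 33% × 1722 = 568.26 kcal.
At 4 kcal/g: 568.26 ÷ 4 = 142.065 g.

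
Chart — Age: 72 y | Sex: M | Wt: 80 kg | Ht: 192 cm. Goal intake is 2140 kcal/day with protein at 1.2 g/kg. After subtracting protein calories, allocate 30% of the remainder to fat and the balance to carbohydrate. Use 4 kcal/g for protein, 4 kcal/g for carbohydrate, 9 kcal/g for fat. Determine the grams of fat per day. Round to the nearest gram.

Protein = 1.2 × 80 = 96 g → 96 × 4 = 384 kcal.
Non-protein calories = 2140 − 384 = 1756 kcal.
Fat: 30% × 1756 = 526.8 kcal; carbohydrate: 1229.2 kcal.
Fat: 526.8 kcal ÷ 9 kcal/g = 58.5333 g.

59 g/day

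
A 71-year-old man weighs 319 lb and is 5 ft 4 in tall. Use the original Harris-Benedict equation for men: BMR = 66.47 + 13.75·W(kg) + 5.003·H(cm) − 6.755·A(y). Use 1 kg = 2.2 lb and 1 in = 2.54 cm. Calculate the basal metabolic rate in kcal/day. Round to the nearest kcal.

2394 kcal/day

Convert to metric: weight = 319 ÷ 2.2 = 145 kg; height = (5×12 + 4) × 2.54 = 64 × 2.54 = 162.56 cm.
Harris-Benedict: BMR = 66.47 + 13.75(145) + 5.003(162.56) − 6.755(71) = 2393.9027 kcal/day.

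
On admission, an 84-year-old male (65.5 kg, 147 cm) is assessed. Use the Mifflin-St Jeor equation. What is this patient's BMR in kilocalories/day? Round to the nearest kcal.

1159 kilocalories/day

Mifflin-St Jeor (male): BMR = 10(65.5) + 6.25(147) − 5(84) + 5 = 655 + 918.75 − 420 + 5 = 1158.75 kcal/day.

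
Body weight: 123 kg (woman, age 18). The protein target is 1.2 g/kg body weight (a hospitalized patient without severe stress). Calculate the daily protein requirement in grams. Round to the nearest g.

148 g/day

Protein = 1.2 g/kg × 123 kg = 147.6 g/day.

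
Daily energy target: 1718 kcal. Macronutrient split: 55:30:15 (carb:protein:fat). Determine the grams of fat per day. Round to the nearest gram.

29 g/day

Fat energy = 15% × 1718 = 257.7 kcal.
At 9 kcal/g: 257.7 ÷ 9 = 28.6333 g.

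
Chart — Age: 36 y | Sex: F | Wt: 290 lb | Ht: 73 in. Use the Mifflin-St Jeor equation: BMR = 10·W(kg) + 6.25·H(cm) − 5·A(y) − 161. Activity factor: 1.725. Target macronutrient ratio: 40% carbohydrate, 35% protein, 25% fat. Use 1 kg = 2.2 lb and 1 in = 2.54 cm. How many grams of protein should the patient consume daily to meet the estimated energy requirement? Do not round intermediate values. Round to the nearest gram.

Convert to metric: weight = 290 ÷ 2.2 = 131.8182 kg; height = 73 × 2.54 = 185.42 cm.
Mifflin-St Jeor (female): BMR = 10(131.8182) + 6.25(185.42) − 5(36) − 161 = 1318.1818 + 1158.875 − 180 − 161 = 2136.0568 kcal/day.
TEE = 2136.0568 × 1.725 = 3684.698 kcal/day.
Protein energy = 35% × 3684.698 = 1289.6443 kcal.
Protein = 1289.6443 ÷ 4 kcal/g = 322.4111 g.

322 g/day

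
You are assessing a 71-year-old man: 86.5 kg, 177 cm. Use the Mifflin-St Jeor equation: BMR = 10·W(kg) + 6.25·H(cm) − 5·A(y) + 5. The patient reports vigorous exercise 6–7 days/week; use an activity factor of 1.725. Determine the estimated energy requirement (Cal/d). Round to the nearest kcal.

2797 Cal/d

Mifflin-St Jeor (male): BMR = 10(86.5) + 6.25(177) − 5(71) + 5 = 865 + 1106.25 − 355 + 5 = 1621.25 kcal/day.
TEE = BMR × activity factor = 1621.25 × 1.725 = 2796.6563 kcal/day.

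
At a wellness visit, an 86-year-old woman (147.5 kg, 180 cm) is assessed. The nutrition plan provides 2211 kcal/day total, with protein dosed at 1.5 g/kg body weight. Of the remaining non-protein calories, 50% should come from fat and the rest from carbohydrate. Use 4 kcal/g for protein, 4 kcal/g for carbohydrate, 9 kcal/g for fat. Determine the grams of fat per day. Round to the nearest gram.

Protein = 1.5 × 147.5 = 221.25 g → 221.25 × 4 = 885 kcal.
Non-protein calories = 2211 − 885 = 1326 kcal.
Fat: 50% × 1326 = 663 kcal; carbohydrate: 663 kcal.
Fat: 663 kcal ÷ 9 kcal/g = 73.6667 g.

74 g/day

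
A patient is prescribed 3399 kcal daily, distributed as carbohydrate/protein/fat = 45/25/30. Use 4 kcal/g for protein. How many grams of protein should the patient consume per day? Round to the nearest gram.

212 g/day

Protein energy = 25% × 3399 = 849.75 kcal.
At 4 kcal/g: 849.75 ÷ 4 = 212.4375 g.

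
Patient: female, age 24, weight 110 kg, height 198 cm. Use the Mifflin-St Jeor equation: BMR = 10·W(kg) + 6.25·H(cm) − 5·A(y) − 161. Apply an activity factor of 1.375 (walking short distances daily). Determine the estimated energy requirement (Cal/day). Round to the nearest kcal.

Mifflin-St Jeor (female): BMR = 10(110) + 6.25(198) − 5(24) − 161 = 1100 + 1237.5 − 120 − 161 = 2056.5 kcal/day.
TEE = BMR × activity factor = 2056.5 × 1.375 = 2827.6875 kcal/day.

2828 Cal/day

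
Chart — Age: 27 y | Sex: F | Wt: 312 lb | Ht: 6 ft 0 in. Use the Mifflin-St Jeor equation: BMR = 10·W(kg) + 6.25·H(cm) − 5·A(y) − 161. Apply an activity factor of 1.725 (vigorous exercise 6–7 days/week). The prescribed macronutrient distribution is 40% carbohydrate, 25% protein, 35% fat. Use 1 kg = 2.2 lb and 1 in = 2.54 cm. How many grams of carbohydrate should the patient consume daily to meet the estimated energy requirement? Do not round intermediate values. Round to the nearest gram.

Convert to metric: weight = 312 ÷ 2.2 = 141.8182 kg; height = (6×12 + 0) × 2.54 = 72 × 2.54 = 182.88 cm.
Mifflin-St Jeor (female): BMR = 10(141.8182) + 6.25(182.88) − 5(27) − 161 = 1418.1818 + 1143 − 135 − 161 = 2265.1818 kcal/day.
TEE = 2265.1818 × 1.725 = 3907.4386 kcal/day.
Carbohydrate energy = 40% × 3907.4386 = 1562.9755 kcal.
Carbohydrate = 1562.9755 ÷ 4 kcal/g = 390.7439 g.

391 g/day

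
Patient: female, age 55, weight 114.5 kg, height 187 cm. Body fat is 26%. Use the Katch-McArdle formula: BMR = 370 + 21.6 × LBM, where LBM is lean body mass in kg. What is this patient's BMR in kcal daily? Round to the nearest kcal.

LBM = 114.5 × (1 − 0.26) = 84.73 kg. Katch-McArdle: BMR = 370 + 21.6 × 84.73 = 2200.168 kcal/day.

2200 kcal daily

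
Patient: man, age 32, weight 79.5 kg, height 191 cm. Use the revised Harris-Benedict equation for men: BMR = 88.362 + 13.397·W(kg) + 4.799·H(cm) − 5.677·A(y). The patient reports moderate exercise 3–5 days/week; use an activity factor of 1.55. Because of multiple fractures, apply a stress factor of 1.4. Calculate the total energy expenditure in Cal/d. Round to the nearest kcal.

Harris-Benedict: BMR = 88.362 + 13.397(79.5) + 4.799(191) − 5.677(32) = 1888.3685 kcal/day.
TEE = BMR × activity factor = 1888.3685 × 1.55 = 2926.9712 kcal/day.
Apply stress factor: 2926.9712 × 1.4 = 4097.7596 kcal/day.

4098 Cal/d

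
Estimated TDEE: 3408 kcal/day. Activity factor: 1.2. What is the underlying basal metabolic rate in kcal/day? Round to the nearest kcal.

2840 kcal/day

BMR = TEE ÷ activity factor = 3408 ÷ 1.2 = 2840 kcal/day.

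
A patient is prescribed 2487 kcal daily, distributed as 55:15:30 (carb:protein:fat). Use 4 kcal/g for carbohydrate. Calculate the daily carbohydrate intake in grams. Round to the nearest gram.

342 g/day

Carbohydrate energy = 55% × 2487 = 1367.85 kcal.
At 4 kcal/g: 1367.85 ÷ 4 = 341.9625 g.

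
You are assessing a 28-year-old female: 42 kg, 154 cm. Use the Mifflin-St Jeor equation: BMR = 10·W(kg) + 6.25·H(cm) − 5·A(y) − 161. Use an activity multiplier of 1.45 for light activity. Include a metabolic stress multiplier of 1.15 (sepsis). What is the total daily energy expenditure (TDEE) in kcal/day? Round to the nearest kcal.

1803 kcal/day

Mifflin-St Jeor (female): BMR = 10(42) + 6.25(154) − 5(28) − 161 = 420 + 962.5 − 140 − 161 = 1081.5 kcal/day.
TEE = BMR × activity factor = 1081.5 × 1.45 = 1568.175 kcal/day.
Apply stress factor: 1568.175 × 1.15 = 1803.4013 kcal/day.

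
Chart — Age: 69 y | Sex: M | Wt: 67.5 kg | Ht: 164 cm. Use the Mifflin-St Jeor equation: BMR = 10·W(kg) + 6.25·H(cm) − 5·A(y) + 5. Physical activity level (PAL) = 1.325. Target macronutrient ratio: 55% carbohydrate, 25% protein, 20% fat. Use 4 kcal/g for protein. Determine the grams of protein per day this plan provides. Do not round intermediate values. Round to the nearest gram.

Mifflin-St Jeor (male): BMR = 10(67.5) + 6.25(164) − 5(69) + 5 = 675 + 1025 − 345 + 5 = 1360 kcal/day.
TEE = 1360 × 1.325 = 1802 kcal/day.
Protein energy = 25% × 1802 = 450.5 kcal.
Protein = 450.5 ÷ 4 kcal/g = 112.625 g.

113 g/day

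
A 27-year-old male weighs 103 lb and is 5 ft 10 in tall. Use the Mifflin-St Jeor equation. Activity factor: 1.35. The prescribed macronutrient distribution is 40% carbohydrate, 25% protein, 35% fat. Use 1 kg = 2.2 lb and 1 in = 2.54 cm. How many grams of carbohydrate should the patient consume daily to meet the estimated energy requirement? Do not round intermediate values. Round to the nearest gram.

Convert to metric: weight = 103 ÷ 2.2 = 46.8182 kg; height = (5×12 + 10) × 2.54 = 70 × 2.54 = 177.8 cm.
Mifflin-St Jeor (male): BMR = 10(46.8182) + 6.25(177.8) − 5(27) + 5 = 468.1818 + 1111.25 − 135 + 5 = 1449.4318 kcal/day.
TEE = 1449.4318 × 1.35 = 1956.733 kcal/day.
Carbohydrate energy = 40% × 1956.733 = 782.6932 kcal.
Carbohydrate = 782.6932 ÷ 4 kcal/g = 195.6733 g.

196 g/day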